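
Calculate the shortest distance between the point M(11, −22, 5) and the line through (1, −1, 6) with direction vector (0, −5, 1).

Direction vector d = (0, −5, 1).
AP = (10, −21, −1); AP·d = 104, |AP|² = 542, |d|² = 26.
distance² = |AP|² − (AP·d)²/|d|² = 542 − 10816/26 = 126, so the distance is 3√14.

3√14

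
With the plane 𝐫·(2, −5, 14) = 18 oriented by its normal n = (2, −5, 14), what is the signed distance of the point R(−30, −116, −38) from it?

n·R − 18 = -30.
|n| = 15, so the signed distance is -30/15 = -2.

-2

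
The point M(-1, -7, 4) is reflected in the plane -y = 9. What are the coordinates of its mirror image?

n = (0, -1, 0), |n|² = 1, n·M − 9 = -2, so t = -2/1 = -2.
Foot F = M − (-2)·n = (-1, -9, 4); the reflection is 2F − M = (-1, -11, 4).

(-1, -11, 4)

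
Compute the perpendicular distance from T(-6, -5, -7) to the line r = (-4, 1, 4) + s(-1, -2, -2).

Direction vector d = (-1, -2, -2).
AP = (-2, -6, -11); AP·d = 36, |AP|² = 161, |d|² = 9.
distance² = |AP|² − (AP·d)²/|d|² = 161 − 1296/9 = 17, so the distance is √17.

√17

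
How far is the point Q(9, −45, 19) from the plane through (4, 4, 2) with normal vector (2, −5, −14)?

The plane has equation n·(r − (4, 4, 2)) = 0, i.e. n·r = -40.
n = (2, −5, −14); n·P − (-40) = 17; |n| = 15; distance = 17/15.

17/15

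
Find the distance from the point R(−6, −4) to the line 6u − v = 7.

d = |6·(-6) + (-1)·(-4) − 7| / √(36 + 1) = |-39|/√37 = 39√37/37.

39/√37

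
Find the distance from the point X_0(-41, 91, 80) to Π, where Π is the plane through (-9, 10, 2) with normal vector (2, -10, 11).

The plane has equation n·(r − (-9, 10, 2)) = 0, i.e. n·r = -96.
Then n·(-41, 91, 80) - (-96) = -16.
|n| = √(4 + 100 + 121) = 15, so the distance is |-16|/15 = 16/15.

16/15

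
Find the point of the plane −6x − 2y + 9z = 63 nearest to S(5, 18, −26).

(-13, 12, 1)

n = (−6, −2, 9), |n|² = 121, and n·S − 63 = -363.
t = -363/121 = -3, so the foot is S − t·n = (5, 18, −26) − (-3)·(−6, −2, 9) = (−13, 12, 1).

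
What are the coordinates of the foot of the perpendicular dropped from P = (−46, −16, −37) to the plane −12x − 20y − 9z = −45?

The perpendicular from P has direction n = (−12, −20, −9): r = (−46, −16, −37) + μ(−12, −20, −9).
Substitute into the plane: n·(P + μn) = -45 gives 1205 + 625μ = -45, so μ = -2.
Foot = (−46, −16, −37) + (-2)·(−12, −20, −9) = (−22, 24, −19).

(-22, 24, -19)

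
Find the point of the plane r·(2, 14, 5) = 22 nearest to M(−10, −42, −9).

(-4, 0, 6)

n = (2, 14, 5), |n|² = 225, and n·M − 22 = -675.
t = -675/225 = -3, so the foot is M − t·n = (−10, −42, −9) − (-3)·(2, 14, 5) = (−4, 0, 6).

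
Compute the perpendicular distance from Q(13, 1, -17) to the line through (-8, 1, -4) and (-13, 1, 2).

√61

A direction vector is d = (-5, 0, 6).
AP = (21, 0, -13), and AP × d = (0, -61, 0).
|AP × d|² = 3721 and |d|² = 61, so the distance is √(3721/61) = √61.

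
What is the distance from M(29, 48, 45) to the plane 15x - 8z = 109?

2

Normal vector n = (15, 0, -8), and n·(29, 48, 45) - 109 = -34.
|n| = √(225 + 0 + 64) = 17, so the distance is |-34|/17 = 2.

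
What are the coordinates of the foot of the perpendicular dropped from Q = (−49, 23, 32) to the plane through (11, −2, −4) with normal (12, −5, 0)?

(11, -2, 32)

n = (12, −5, 0), |n|² = 169, and n·Q − 142 = -845.
t = -845/169 = -5, so the foot is Q − t·n = (−49, 23, 32) − (-5)·(12, −5, 0) = (11, −2, 32).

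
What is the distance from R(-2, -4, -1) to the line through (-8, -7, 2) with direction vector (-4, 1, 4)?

Direction vector d = (-4, 1, 4).
AP = (6, 3, -3); AP·d = -33, |AP|² = 54, |d|² = 33.
distance² = |AP|² − (AP·d)²/|d|² = 54 − 1089/33 = 21, so the distance is √21.

√21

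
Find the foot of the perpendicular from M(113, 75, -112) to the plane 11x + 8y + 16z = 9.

(2351/21, 1559/21, -2384/21)

n = (11, 8, 16), |n|² = 441, and n·M − 9 = 42.
t = 42/441 = 2/21, so the foot is M − t·n = (113, 75, -112) − (2/21)·(11, 8, 16) = (2351/21, 1559/21, -2384/21).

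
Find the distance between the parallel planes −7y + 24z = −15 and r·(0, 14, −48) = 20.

1/5

Divide the second equation by -2 to match normals: −7y + 24z = -10.
With common normal n = (0, −7, 24) (|n| = 25), the distance is |(-15) − (-10)|/|n| = 5/25 = 1/5.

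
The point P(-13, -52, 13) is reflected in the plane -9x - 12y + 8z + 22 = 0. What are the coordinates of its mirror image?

n = (-9, -12, 8), |n|² = 289, n·P − (-22) = 867, so t = 867/289 = 3.
Foot F = P − 3·n = (14, -16, -11); the reflection is 2F − P = (41, 20, -35).

(41, 20, -35)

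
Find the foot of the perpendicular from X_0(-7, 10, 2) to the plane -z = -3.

(-7, 10, 3)

The perpendicular from X_0 has direction n = (0, 0, -1): r = (-7, 10, 2) + λ(0, 0, -1).
Substitute into the plane: n·(X_0 + λn) = -3 gives -2 + 1λ = -3, so λ = -1.
Foot = (-7, 10, 2) + (-1)·(0, 0, -1) = (-7, 10, 3).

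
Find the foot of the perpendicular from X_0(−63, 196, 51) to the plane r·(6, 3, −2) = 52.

(-489/7, 1348/7, 373/7)

The perpendicular from X_0 has direction n = (6, 3, −2): r = (−63, 196, 51) + μ(6, 3, −2).
Substitute into the plane: n·(X_0 + μn) = 52 gives 108 + 49μ = 52, so μ = -8/7.
Foot = (−63, 196, 51) + (-8/7)·(6, 3, −2) = (−489/7, 1348/7, 373/7).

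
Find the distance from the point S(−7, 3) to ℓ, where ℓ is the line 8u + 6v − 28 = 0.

33/5

d = |8·(-7) + 6·3 − 28| / √(64 + 36) = |-66|/10 = 33/5.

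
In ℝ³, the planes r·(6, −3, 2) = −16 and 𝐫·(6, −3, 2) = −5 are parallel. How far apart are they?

11/7

Both planes have normal n = (6, −3, 2), |n| = 7. Any point on the first plane is at distance |(-5) − (-16)|/|n| = 11/7 from the second.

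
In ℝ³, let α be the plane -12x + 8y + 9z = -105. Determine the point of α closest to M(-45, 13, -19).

(-21, -3, -37)

The perpendicular from M has direction n = (-12, 8, 9): r = (-45, 13, -19) + λ(-12, 8, 9).
Substitute into the plane: n·(M + λn) = -105 gives 473 + 289λ = -105, so λ = -2.
Foot = (-45, 13, -19) + (-2)·(-12, 8, 9) = (-21, -3, -37).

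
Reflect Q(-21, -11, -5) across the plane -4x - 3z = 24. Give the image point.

(3, -11, 13)

With n = (-4, 0, -3), the signed offset is (n·Q − 24)/|n|² = 75/25 = 3.
Q' = Q − 2t·n = (-21, -11, -5) − 6·(-4, 0, -3) = (3, -11, 13).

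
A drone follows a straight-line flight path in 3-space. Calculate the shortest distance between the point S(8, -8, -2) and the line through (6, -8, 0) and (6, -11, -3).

A direction vector is d = (0, -3, -3).
AP = (2, 0, -2), and AP × d = (-6, 6, -6).
|AP × d|² = 108 and |d|² = 18, so the distance is √(108/18) = √6.

√6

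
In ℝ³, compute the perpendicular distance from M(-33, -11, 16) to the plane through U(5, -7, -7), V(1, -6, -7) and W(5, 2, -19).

UV = (-4, 1, 0) and UW = (0, 9, -12), so a normal is n = UV × UW = (-12, -48, -36).
Then n·(-33, -11, 16) - 528 = -180.
|n| = √(144 + 2304 + 1296) = 12√26, so the distance is |-180|/(12√26) = 15/√26.

15/√26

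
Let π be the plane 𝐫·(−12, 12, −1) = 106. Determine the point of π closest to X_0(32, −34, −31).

n = (−12, 12, −1), |n|² = 289, and n·X_0 − 106 = -867.
t = -867/289 = -3, so the foot is X_0 − t·n = (32, −34, −31) − (-3)·(−12, 12, −1) = (−4, 2, −34).

(-4, 2, -34)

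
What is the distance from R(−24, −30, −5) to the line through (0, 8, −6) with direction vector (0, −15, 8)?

Direction vector d = (0, −15, 8).
AP = (−24, −38, 1); AP·d = 578, |AP|² = 2021, |d|² = 289.
distance² = |AP|² − (AP·d)²/|d|² = 2021 − 334084/289 = 865, so the distance is √865.

√865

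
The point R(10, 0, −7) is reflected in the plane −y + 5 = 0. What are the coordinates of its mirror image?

(10, 10, -7)

n = (0, −1, 0), |n|² = 1, n·R − (-5) = 5, so t = 5/1 = 5.
Foot F = R − 5·n = (10, 5, −7); the reflection is 2F − R = (10, 10, −7).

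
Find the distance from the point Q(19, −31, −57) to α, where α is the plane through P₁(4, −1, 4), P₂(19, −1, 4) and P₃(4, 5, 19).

28/√29

P₁P₂ = (15, 0, 0) and P₁P₃ = (0, 6, 15), so a normal is n = P₁P₂ × P₁P₃ = (0, −225, 90).
Then n·(19, −31, −57) − 585 = 1260.
|n| = √(0 + 50625 + 8100) = 45√29, so the distance is |1260|/(45√29) = 28/√29.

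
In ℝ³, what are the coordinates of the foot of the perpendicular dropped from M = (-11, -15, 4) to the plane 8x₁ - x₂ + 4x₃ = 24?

(-3, -16, 8)

The perpendicular from M has direction n = (8, -1, 4): r = (-11, -15, 4) + λ(8, -1, 4).
Substitute into the plane: n·(M + λn) = 24 gives -57 + 81λ = 24, so λ = 1.
Foot = (-11, -15, 4) + 1·(8, -1, 4) = (-3, -16, 8).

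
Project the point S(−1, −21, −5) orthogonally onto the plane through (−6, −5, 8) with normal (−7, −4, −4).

The perpendicular from S has direction n = (−7, −4, −4): r = (−1, −21, −5) + μ(−7, −4, −4).
Substitute into the plane: n·(S + μn) = 30 gives 111 + 81μ = 30, so μ = -1.
Foot = (−1, −21, −5) + (-1)·(−7, −4, −4) = (6, −17, −1).

(6, -17, -1)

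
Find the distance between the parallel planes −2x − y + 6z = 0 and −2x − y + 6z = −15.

15/√41

With common normal n = (−2, −1, 6) (|n| = √41), the distance is |0 − (-15)|/|n| = 15/√41.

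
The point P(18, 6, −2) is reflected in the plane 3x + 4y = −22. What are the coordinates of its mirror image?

With n = (3, 4, 0), the signed offset is (n·P − (-22))/|n|² = 100/25 = 4.
P' = P − 2t·n = (18, 6, −2) − 8·(3, 4, 0) = (−6, −26, −2).

(-6, -26, -2)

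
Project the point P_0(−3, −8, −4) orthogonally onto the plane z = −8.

(-3, -8, -8)

The perpendicular from P_0 has direction n = (0, 0, 1): r = (−3, −8, −4) + μ(0, 0, 1).
Substitute into the plane: n·(P_0 + μn) = -8 gives -4 + 1μ = -8, so μ = -4.
Foot = (−3, −8, −4) + (-4)·(0, 0, 1) = (−3, −8, −8).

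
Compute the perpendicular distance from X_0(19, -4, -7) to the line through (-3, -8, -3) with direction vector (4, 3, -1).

10

Direction vector d = (4, 3, -1).
AP = (22, 4, -4), and AP × d = (8, 6, 50).
|AP × d|² = 2600 and |d|² = 26, so the distance is √(2600/26) = √100 = 10.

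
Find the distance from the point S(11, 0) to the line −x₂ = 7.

7

d = |0·11 + (-1)·0 − 7| / √(0 + 1) = |-7|/1 = 7.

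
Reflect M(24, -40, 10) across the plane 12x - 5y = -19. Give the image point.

n = (12, -5, 0), |n|² = 169, n·M − (-19) = 507, so t = 507/169 = 3.
Foot F = M − 3·n = (-12, -25, 10); the reflection is 2F − M = (-48, -10, 10).

(-48, -10, 10)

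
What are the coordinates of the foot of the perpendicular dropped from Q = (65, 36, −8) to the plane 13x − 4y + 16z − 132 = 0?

(52, 40, -24)

n = (13, −4, 16), |n|² = 441, and n·Q − 132 = 441.
t = 441/441 = 1, so the foot is Q − t·n = (65, 36, −8) − 1·(13, −4, 16) = (52, 40, −24).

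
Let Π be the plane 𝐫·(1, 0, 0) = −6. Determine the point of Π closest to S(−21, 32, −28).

(-6, 32, -28)

The perpendicular from S has direction n = (1, 0, 0): r = (−21, 32, −28) + t(1, 0, 0).
Substitute into the plane: n·(S + tn) = -6 gives -21 + 1t = -6, so t = 15.
Foot = (−21, 32, −28) + 15·(1, 0, 0) = (−6, 32, −28).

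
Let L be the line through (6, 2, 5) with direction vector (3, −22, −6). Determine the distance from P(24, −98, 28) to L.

Direction vector d = (3, −22, −6).
AP = (18, −100, 23), and AP × d = (1106, 177, −96).
|AP × d|² = 1263781 and |d|² = 529, so the distance is √(1263781/529) = √2389.

√2389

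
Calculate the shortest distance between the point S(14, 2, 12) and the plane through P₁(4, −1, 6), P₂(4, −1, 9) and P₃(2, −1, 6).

3

P₁P₂ = (0, 0, 3) and P₁P₃ = (−2, 0, 0), so a normal is n = P₁P₂ × P₁P₃ = (0, −6, 0).
d = |(-6)·2 − 6| / √(0 + 36 + 0) = |-18| / 6 = 3.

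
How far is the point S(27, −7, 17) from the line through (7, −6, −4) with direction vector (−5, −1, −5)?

√26

Direction vector d = (−5, −1, −5).
AP = (20, −1, 21), and AP × d = (26, −5, −25).
|AP × d|² = 1326 and |d|² = 51, so the distance is √(1326/51) = √26.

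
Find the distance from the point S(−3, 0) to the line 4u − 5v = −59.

d = |4·(-3) + (-5)·0 − (-59)| / √(16 + 25) = |47|/√41 = 47√41/41.

47√41/41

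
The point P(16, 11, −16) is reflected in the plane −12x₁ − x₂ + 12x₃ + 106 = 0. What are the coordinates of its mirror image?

n = (−12, −1, 12), |n|² = 289, n·P − (-106) = -289, so t = -289/289 = -1.
Foot F = P − (-1)·n = (4, 10, −4); the reflection is 2F − P = (−8, 9, 8).

(-8, 9, 8)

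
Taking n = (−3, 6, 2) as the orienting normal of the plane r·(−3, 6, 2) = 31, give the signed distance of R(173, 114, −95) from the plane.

n·R − 31 = -56.
|n| = 7, so the signed distance is -56/7 = -8.

-8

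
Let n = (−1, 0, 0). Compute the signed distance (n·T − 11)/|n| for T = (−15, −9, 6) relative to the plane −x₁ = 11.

n·T − 11 = 4.
|n| = 1, so the signed distance is 4/1 = 4.

4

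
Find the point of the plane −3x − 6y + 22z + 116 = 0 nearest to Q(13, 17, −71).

The perpendicular from Q has direction n = (−3, −6, 22): r = (13, 17, −71) + t(−3, −6, 22).
Substitute into the plane: n·(Q + tn) = -116 gives -1703 + 529t = -116, so t = 3.
Foot = (13, 17, −71) + 3·(−3, −6, 22) = (4, −1, −5).

(4, -1, -5)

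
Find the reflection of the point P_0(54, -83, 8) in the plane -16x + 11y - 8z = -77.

n = (-16, 11, -8), |n|² = 441, n·P_0 − (-77) = -1764, so t = -1764/441 = -4.
Foot F = P_0 − (-4)·n = (-10, -39, -24); the reflection is 2F − P_0 = (-74, 5, -56).

(-74, 5, -56)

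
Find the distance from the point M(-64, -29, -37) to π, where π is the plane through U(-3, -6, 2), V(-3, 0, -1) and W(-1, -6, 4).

UV = (0, 6, -3) and UW = (2, 0, 2), so a normal is n = UV × UW = (12, -6, -12).
n = (12, -6, -12); n·P − (-24) = -126; |n| = 18; distance = 126/18 = 7.

7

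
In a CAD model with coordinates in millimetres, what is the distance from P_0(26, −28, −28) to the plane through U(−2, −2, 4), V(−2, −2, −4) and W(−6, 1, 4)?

4

UV = (0, 0, −8) and UW = (−4, 3, 0), so a normal is n = UV × UW = (24, 32, 0).
Then n·(26, −28, −28) − (−112) = −160.
|n| = √(576 + 1024 + 0) = 40, so the distance is |-160|/40 = 4.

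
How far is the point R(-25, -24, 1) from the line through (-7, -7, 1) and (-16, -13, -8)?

3√29

A direction vector is d = (-9, -6, -9).
AP = (-18, -17, 0); AP·d = 264, |AP|² = 613, |d|² = 198.
distance² = |AP|² − (AP·d)²/|d|² = 613 − 69696/198 = 261, so the distance is 3√29.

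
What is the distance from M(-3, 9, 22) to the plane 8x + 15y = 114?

3/17

n = (8, 15, 0); n·P − 114 = -3; |n| = 17; distance = 3/17.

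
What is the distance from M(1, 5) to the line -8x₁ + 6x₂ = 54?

16/5

d = |(-8)·1 + 6·5 − 54| / √(64 + 36) = |-32|/10 = 16/5.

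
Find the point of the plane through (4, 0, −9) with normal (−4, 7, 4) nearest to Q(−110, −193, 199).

(-1018/9, -1688/9, 1819/9)

The perpendicular from Q has direction n = (−4, 7, 4): r = (−110, −193, 199) + μ(−4, 7, 4).
Substitute into the plane: n·(Q + μn) = -52 gives -115 + 81μ = -52, so μ = 7/9.
Foot = (−110, −193, 199) + (7/9)·(−4, 7, 4) = (−1018/9, −1688/9, 1819/9).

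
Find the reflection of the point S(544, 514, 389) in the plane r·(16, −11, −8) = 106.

(11680/21, 10618/21, 8041/21)

n = (16, −11, −8), |n|² = 441, n·S − 106 = -168, so t = -168/441 = -8/21.
Foot F = S − (-8/21)·n = (11552/21, 10706/21, 8105/21); the reflection is 2F − S = (11680/21, 10618/21, 8041/21).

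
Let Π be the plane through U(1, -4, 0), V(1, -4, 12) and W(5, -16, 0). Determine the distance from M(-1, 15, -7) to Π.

13/√10

UV = (0, 0, 12) and UW = (4, -12, 0), so a normal is n = UV × UW = (144, 48, 0).
Then n·(-1, 15, -7) - (-48) = 624.
|n| = √(20736 + 2304 + 0) = 48√10, so the distance is |624|/(48√10) = 13/√10.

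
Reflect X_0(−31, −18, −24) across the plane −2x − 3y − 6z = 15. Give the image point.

n = (−2, −3, −6), |n|² = 49, n·X_0 − 15 = 245, so t = 245/49 = 5.
Foot F = X_0 − 5·n = (−21, −3, 6); the reflection is 2F − X_0 = (−11, 12, 36).

(-11, 12, 36)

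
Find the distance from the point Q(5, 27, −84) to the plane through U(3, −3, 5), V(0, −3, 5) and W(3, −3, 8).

30

UV = (−3, 0, 0) and UW = (0, 0, 3), so a normal is n = UV × UW = (0, 9, 0).
Then n·(5, 27, −84) − (−27) = 270.
|n| = √(0 + 81 + 0) = 9, so the distance is |270|/9 = 30.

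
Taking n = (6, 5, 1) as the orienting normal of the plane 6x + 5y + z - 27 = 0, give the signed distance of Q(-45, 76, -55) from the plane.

28/√62

n·Q − 27 = 28.
|n| = √62, so the signed distance is 28/√62.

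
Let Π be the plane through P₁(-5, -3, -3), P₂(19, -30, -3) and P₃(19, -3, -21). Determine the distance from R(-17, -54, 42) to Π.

P₁P₂ = (24, -27, 0) and P₁P₃ = (24, 0, -18), so a normal is n = P₁P₂ × P₁P₃ = (486, 432, 648).
n = (486, 432, 648); n·P − (-5670) = 1296; |n| = 918; distance = 1296/918 = 24/17.

24/17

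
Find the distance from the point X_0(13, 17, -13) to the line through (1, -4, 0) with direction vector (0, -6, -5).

3√77

Direction vector d = (0, -6, -5).
AP = (12, 21, -13), and AP × d = (-183, 60, -72).
|AP × d|² = 42273 and |d|² = 61, so the distance is √(42273/61) = √693 = 3√77.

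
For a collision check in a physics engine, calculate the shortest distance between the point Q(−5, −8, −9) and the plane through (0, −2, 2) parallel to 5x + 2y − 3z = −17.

Parallel planes share the normal n = (5, 2, −3); since (0, −2, 2) lies on the plane, its equation is 5x + 2y − 3z = -10.
n = (5, 2, −3); n·P − (-10) = -4; |n| = √38; distance = 4/√38 = 2√38/19.

2√38/19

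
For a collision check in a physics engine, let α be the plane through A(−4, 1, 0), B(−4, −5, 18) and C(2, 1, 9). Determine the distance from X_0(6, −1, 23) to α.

AB = (0, −6, 18) and AC = (6, 0, 9), so a normal is n = AB × AC = (−54, 108, 36).
Then n·(6, −1, 23) − 324 = 72.
|n| = √(2916 + 11664 + 1296) = 126, so the distance is |72|/126 = 4/7.

4/7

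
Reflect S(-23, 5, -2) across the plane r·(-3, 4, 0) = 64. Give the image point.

(-17, -3, -2)

With n = (-3, 4, 0), the signed offset is (n·S − 64)/|n|² = 25/25 = 1.
S' = S − 2t·n = (-23, 5, -2) − 2·(-3, 4, 0) = (-17, -3, -2).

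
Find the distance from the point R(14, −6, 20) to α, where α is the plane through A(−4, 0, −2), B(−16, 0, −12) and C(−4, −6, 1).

AB = (−12, 0, −10) and AC = (0, −6, 3), so a normal is n = AB × AC = (−60, 36, 72).
Then n·(14, −6, 20) − 96 = 288.
|n| = √(3600 + 1296 + 5184) = 12√70, so the distance is |288|/(12√70) = 24/√70.

24/√70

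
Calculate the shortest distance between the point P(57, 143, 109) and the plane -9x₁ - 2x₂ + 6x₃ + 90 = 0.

d = |(-9)·57 + (-2)·143 + 6·109 − (-90)| / √(81 + 4 + 36) = |-55| / 11 = 5.

5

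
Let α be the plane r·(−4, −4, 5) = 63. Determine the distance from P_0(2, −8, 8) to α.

√57/57

Normal vector n = (−4, −4, 5), and n·(2, −8, 8) − 63 = 1.
|n| = √(16 + 16 + 25) = √57, so the distance is |1|/√57 = 1/√57.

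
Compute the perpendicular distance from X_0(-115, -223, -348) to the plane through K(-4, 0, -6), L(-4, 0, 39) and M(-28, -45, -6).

7

KL = (0, 0, 45) and KM = (-24, -45, 0), so a normal is n = KL × KM = (2025, -1080, 0).
Then n·(-115, -223, -348) - (-8100) = 16065.
|n| = √(4100625 + 1166400 + 0) = 2295, so the distance is |16065|/2295 = 7.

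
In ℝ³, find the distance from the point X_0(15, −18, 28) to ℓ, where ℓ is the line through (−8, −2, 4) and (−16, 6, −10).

A direction vector is d = (−8, 8, −14).
AP = (23, −16, 24), and AP × d = (32, 130, 56).
|AP × d|² = 21060 and |d|² = 324, so the distance is √(21060/324) = √65.

√65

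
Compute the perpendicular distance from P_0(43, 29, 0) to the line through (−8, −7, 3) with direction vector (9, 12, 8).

Direction vector d = (9, 12, 8).
AP = (51, 36, −3); AP·d = 867, |AP|² = 3906, |d|² = 289.
distance² = |AP|² − (AP·d)²/|d|² = 3906 − 751689/289 = 1305, so the distance is 3√145.

3√145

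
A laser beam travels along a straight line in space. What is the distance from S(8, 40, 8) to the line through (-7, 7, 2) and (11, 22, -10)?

3√73

A direction vector is d = (18, 15, -12).
AP = (15, 33, 6), and AP × d = (-486, 288, -369).
|AP × d|² = 455301 and |d|² = 693, so the distance is √(455301/693) = √657 = 3√73.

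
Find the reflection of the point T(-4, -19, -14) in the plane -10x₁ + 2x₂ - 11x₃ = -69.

(16, -23, 8)

With n = (-10, 2, -11), the signed offset is (n·T − (-69))/|n|² = 225/225 = 1.
T' = T − 2t·n = (-4, -19, -14) − 2·(-10, 2, -11) = (16, -23, 8).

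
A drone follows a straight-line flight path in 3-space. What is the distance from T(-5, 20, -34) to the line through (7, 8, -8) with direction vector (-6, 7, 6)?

2√241

Direction vector d = (-6, 7, 6).
AP = (-12, 12, -26), and AP × d = (254, 228, -12).
|AP × d|² = 116644 and |d|² = 121, so the distance is √(116644/121) = √964 = 2√241.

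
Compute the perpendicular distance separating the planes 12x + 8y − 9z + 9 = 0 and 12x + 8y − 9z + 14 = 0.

With common normal n = (12, 8, −9) (|n| = 17), the distance is |(-9) − (-14)|/|n| = 5/17.

5/17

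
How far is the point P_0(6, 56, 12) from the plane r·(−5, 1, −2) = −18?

Normal vector n = (−5, 1, −2), and n·(6, 56, 12) − (−18) = 20.
|n| = √(25 + 1 + 4) = √30, so the distance is |20|/√30 = 20/√30.

2√30/3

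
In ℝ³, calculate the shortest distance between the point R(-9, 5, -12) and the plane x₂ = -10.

Normal vector n = (0, 1, 0), and n·(-9, 5, -12) - (-10) = 15.
|n| = √(0 + 1 + 0) = 1, so the distance is |15|/1 = 15.

15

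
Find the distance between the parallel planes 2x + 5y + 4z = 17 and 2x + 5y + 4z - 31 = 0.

With common normal n = (2, 5, 4) (|n| = 3√5), the distance is |17 − 31|/|n| = 14/(3√5) = 14√5/15.

14√5/15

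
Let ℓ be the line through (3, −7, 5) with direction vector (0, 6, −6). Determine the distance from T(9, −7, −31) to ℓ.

Direction vector d = (0, 6, −6).
AP = (6, 0, −36), and AP × d = (216, 36, 36).
|AP × d|² = 49248 and |d|² = 72, so the distance is √(49248/72) = √684 = 6√19.

6√19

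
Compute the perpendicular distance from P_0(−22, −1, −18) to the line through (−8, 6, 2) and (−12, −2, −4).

√181

A direction vector is d = (−4, −8, −6).
AP = (−14, −7, −20); AP·d = 232, |AP|² = 645, |d|² = 116.
distance² = |AP|² − (AP·d)²/|d|² = 645 − 53824/116 = 181, so the distance is √181.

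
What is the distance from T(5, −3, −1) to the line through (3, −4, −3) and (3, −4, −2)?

A direction vector is d = (0, 0, 1).
AP = (2, 1, 2), and AP × d = (1, −2, 0).
|AP × d|² = 5 and |d|² = 1, so the distance is √5.

√5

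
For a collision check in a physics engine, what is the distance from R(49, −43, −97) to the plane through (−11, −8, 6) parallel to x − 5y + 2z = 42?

29√30/30

Parallel planes share the normal n = (1, −5, 2); since (−11, −8, 6) lies on the plane, its equation is x − 5y + 2z = 41.
Then n·(49, −43, −97) − 41 = 29.
|n| = √(1 + 25 + 4) = √30, so the distance is |29|/√30 = 29/√30.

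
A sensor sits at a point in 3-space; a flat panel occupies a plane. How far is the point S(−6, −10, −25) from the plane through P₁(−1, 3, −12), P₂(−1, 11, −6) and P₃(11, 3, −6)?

P₁P₂ = (0, 8, 6) and P₁P₃ = (12, 0, 6), so a normal is n = P₁P₂ × P₁P₃ = (48, 72, −96).
n = (48, 72, −96); n·P − 1320 = 72; |n| = 24√29; distance = 72/(24√29) = 3√29/29.

3√29/29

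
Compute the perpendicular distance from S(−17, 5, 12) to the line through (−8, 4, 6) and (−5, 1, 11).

A direction vector is d = (3, −3, 5).
AP = (−9, 1, 6), and AP × d = (23, 63, 24).
|AP × d|² = 5074 and |d|² = 43, so the distance is √(5074/43) = √118.

√118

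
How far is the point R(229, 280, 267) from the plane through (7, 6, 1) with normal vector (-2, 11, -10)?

The plane has equation n·(r − (7, 6, 1)) = 0, i.e. n·r = 42.
n = (-2, 11, -10); n·P − 42 = -90; |n| = 15; distance = 90/15 = 6.

6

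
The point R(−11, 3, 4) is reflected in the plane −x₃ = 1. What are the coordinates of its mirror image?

(-11, 3, -6)

n = (0, 0, −1), |n|² = 1, n·R − 1 = -5, so t = -5/1 = -5.
Foot F = R − (-5)·n = (−11, 3, −1); the reflection is 2F − R = (−11, 3, −6).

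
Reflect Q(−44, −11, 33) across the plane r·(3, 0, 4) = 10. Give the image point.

(-208/5, -11, 181/5)

n = (3, 0, 4), |n|² = 25, n·Q − 10 = -10, so t = -10/25 = -2/5.
Foot F = Q − (-2/5)·n = (−214/5, −11, 173/5); the reflection is 2F − Q = (−208/5, −11, 181/5).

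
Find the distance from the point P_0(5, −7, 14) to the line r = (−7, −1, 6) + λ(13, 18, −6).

Direction vector d = (13, 18, −6).
AP = (12, −6, 8), and AP × d = (−108, 176, 294).
|AP × d|² = 129076 and |d|² = 529, so the distance is √(129076/529) = √244 = 2√61.

2√61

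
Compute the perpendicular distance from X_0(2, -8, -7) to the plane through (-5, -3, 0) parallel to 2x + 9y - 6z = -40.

Parallel planes share the normal n = (2, 9, -6); since (-5, -3, 0) lies on the plane, its equation is 2x + 9y - 6z = -37.
n = (2, 9, -6); n·P − (-37) = 11; |n| = 11; distance = 11/11 = 1.

1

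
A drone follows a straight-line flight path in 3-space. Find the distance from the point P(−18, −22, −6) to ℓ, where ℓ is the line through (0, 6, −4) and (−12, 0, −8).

A direction vector is d = (−12, −6, −4).
AP = (−18, −28, −2), and AP × d = (100, −48, −228).
|AP × d|² = 64288 and |d|² = 196, so the distance is √(64288/196) = √328 = 2√82.

2√82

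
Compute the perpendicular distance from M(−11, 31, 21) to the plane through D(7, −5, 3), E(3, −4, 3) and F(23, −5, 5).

DE = (−4, 1, 0) and DF = (16, 0, 2), so a normal is n = DE × DF = (2, 8, −16).
n = (2, 8, −16); n·P − (-74) = -36; |n| = 18; distance = 36/18 = 2.

2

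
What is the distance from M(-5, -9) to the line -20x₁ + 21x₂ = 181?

270/29

The normal to the line is n = (-20, 21) with |n| = 29.
|n·M − 181| = |-89 − 181| = 270, so the distance is 270/29.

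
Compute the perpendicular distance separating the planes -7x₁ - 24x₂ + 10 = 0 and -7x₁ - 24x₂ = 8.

18/25

Both planes have normal n = (-7, -24, 0), |n| = 25. Any point on the first plane is at distance |8 − (-10)|/|n| = 18/25 from the second.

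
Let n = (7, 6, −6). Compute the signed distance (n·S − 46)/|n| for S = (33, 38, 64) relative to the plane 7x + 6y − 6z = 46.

n·S − 46 = 29.
|n| = 11, so the signed distance is 29/11.

29/11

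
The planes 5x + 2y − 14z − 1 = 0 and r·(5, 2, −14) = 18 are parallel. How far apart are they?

With common normal n = (5, 2, −14) (|n| = 15), the distance is |1 − 18|/|n| = 17/15.

17/15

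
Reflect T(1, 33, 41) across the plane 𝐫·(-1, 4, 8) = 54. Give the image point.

(11, -7, -39)

n = (-1, 4, 8), |n|² = 81, n·T − 54 = 405, so t = 405/81 = 5.
Foot F = T − 5·n = (6, 13, 1); the reflection is 2F − T = (11, -7, -39).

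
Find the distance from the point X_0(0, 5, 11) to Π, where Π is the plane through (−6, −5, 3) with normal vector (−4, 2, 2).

√6

The plane has equation n·(r − (−6, −5, 3)) = 0, i.e. n·r = 20.
n = (−4, 2, 2); n·P − 20 = 12; |n| = 2√6; distance = 12/(2√6) = √6.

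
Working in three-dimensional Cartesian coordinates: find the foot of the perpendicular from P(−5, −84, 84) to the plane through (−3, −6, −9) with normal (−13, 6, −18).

The perpendicular from P has direction n = (−13, 6, −18): r = (−5, −84, 84) + λ(−13, 6, −18).
Substitute into the plane: n·(P + λn) = 165 gives -1951 + 529λ = 165, so λ = 4.
Foot = (−5, −84, 84) + 4·(−13, 6, −18) = (−57, −60, 12).

(-57, -60, 12)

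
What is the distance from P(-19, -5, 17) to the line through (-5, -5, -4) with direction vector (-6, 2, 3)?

14

Direction vector d = (-6, 2, 3).
AP = (-14, 0, 21), and AP × d = (-42, -84, -28).
|AP × d|² = 9604 and |d|² = 49, so the distance is √(9604/49) = √196 = 14.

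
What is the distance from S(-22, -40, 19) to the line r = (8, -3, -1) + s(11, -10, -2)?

√2669

Direction vector d = (11, -10, -2).
AP = (-30, -37, 20), and AP × d = (274, 160, 707).
|AP × d|² = 600525 and |d|² = 225, so the distance is √(600525/225) = √2669.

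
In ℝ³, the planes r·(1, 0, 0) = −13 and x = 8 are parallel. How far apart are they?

Both planes have normal n = (1, 0, 0), |n| = 1. Any point on the first plane is at distance |8 − (-13)|/|n| = 21/1 = 21 from the second.

21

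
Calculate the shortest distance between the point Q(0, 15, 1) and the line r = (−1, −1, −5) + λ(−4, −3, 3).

√259

Direction vector d = (−4, −3, 3).
AP = (1, 16, 6), and AP × d = (66, −27, 61).
|AP × d|² = 8806 and |d|² = 34, so the distance is √(8806/34) = √259.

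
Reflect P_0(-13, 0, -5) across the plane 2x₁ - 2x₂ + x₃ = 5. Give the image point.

With n = (2, -2, 1), the signed offset is (n·P_0 − 5)/|n|² = -36/9 = -4.
P_0' = P_0 − 2t·n = (-13, 0, -5) − (-8)·(2, -2, 1) = (3, -16, 3).

(3, -16, 3)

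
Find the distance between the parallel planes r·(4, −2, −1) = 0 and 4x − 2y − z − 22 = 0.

22/√21

Both planes have normal n = (4, −2, −1), |n| = √21. Any point on the first plane is at distance |22 − 0|/|n| = 22/√21 from the second.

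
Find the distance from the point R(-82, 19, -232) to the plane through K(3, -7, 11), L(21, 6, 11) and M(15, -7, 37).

KL = (18, 13, 0) and KM = (12, 0, 26), so a normal is n = KL × KM = (338, -468, -156).
d = |338·(-82) + (-468)·19 + (-156)·(-232) − 2574| / √(114244 + 219024 + 24336) = |-2990| / 598 = 5.

5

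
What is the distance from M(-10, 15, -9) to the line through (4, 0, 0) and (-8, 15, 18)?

A direction vector is d = (-12, 15, 18).
AP = (-14, 15, -9), and AP × d = (405, 360, -30).
|AP × d|² = 294525 and |d|² = 693, so the distance is √(294525/693) = √425 = 5√17.

5√17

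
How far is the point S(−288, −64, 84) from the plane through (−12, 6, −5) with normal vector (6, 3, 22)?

The plane has equation n·(r − (−12, 6, −5)) = 0, i.e. n·r = -164.
n = (6, 3, 22); n·P − (-164) = 92; |n| = 23; distance = 92/23 = 4.

4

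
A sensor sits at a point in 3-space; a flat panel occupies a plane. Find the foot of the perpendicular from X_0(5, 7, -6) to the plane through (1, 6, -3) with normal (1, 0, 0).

(1, 7, -6)

The perpendicular from X_0 has direction n = (1, 0, 0): r = (5, 7, -6) + μ(1, 0, 0).
Substitute into the plane: n·(X_0 + μn) = 1 gives 5 + 1μ = 1, so μ = -4.
Foot = (5, 7, -6) + (-4)·(1, 0, 0) = (1, 7, -6).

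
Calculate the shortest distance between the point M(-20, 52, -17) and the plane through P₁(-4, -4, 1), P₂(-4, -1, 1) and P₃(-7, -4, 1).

P₁P₂ = (0, 3, 0) and P₁P₃ = (-3, 0, 0), so a normal is n = P₁P₂ × P₁P₃ = (0, 0, 9).
d = |9·(-17) − 9| / √(0 + 0 + 81) = |-162| / 9 = 18.

18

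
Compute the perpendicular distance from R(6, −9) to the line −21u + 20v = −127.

The normal to the line is n = (−21, 20) with |n| = 29.
|n·R − (-127)| = |-306 − (-127)| = 179, so the distance is 179/29.

179/29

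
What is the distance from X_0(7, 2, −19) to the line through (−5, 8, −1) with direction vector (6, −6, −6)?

6√2

Direction vector d = (6, −6, −6).
AP = (12, −6, −18), and AP × d = (−72, −36, −36).
|AP × d|² = 7776 and |d|² = 108, so the distance is √(7776/108) = √72 = 6√2.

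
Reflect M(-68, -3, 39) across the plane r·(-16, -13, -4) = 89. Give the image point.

(-4, 49, 55)

With n = (-16, -13, -4), the signed offset is (n·M − 89)/|n|² = 882/441 = 2.
M' = M − 2t·n = (-68, -3, 39) − 4·(-16, -13, -4) = (-4, 49, 55).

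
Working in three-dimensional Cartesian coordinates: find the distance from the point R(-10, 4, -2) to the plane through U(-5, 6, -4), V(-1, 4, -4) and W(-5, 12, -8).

3√14/14

UV = (4, -2, 0) and UW = (0, 6, -4), so a normal is n = UV × UW = (8, 16, 24).
d = |8·(-10) + 16·4 + 24·(-2) − (-40)| / √(64 + 256 + 576) = |-24| / (8√14) = 3√14/14.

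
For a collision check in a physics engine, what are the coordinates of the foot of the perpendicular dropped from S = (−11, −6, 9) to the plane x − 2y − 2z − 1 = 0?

(-9, -10, 5)

n = (1, −2, −2), |n|² = 9, and n·S − 1 = -18.
t = -18/9 = -2, so the foot is S − t·n = (−11, −6, 9) − (-2)·(1, −2, −2) = (−9, −10, 5).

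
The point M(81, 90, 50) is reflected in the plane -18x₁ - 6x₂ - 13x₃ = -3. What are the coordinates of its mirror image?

With n = (-18, -6, -13), the signed offset is (n·M − (-3))/|n|² = -2645/529 = -5.
M' = M − 2t·n = (81, 90, 50) − (-10)·(-18, -6, -13) = (-99, 30, -80).

(-99, 30, -80)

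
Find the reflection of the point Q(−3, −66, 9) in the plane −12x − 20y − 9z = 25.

(45, 14, 45)

With n = (−12, −20, −9), the signed offset is (n·Q − 25)/|n|² = 1250/625 = 2.
Q' = Q − 2t·n = (−3, −66, 9) − 4·(−12, −20, −9) = (45, 14, 45).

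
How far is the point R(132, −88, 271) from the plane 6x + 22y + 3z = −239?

4

d = |6·132 + 22·(-88) + 3·271 − (-239)| / √(36 + 484 + 9) = |-92| / 23 = 4.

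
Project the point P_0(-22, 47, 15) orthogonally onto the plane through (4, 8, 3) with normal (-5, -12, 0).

(-32, 23, 15)

The perpendicular from P_0 has direction n = (-5, -12, 0): r = (-22, 47, 15) + λ(-5, -12, 0).
Substitute into the plane: n·(P_0 + λn) = -116 gives -454 + 169λ = -116, so λ = 2.
Foot = (-22, 47, 15) + 2·(-5, -12, 0) = (-32, 23, 15).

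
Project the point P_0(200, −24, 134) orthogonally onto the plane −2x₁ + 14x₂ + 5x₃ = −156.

The perpendicular from P_0 has direction n = (−2, 14, 5): r = (200, −24, 134) + t(−2, 14, 5).
Substitute into the plane: n·(P_0 + tn) = -156 gives -66 + 225t = -156, so t = -2/5.
Foot = (200, −24, 134) + (-2/5)·(−2, 14, 5) = (1004/5, −148/5, 132).

(1004/5, -148/5, 132)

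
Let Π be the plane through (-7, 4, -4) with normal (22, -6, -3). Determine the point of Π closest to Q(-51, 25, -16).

The perpendicular from Q has direction n = (22, -6, -3): r = (-51, 25, -16) + t(22, -6, -3).
Substitute into the plane: n·(Q + tn) = -166 gives -1224 + 529t = -166, so t = 2.
Foot = (-51, 25, -16) + 2·(22, -6, -3) = (-7, 13, -22).

(-7, 13, -22)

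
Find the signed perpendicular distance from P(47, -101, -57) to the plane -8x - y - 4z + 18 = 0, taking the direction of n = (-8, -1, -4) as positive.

-29/9

n·P − (-18) = -29.
|n| = 9, so the signed distance is -29/9.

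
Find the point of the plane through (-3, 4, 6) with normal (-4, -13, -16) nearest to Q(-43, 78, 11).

n = (-4, -13, -16), |n|² = 441, and n·Q − (-136) = -882.
t = -882/441 = -2, so the foot is Q − t·n = (-43, 78, 11) − (-2)·(-4, -13, -16) = (-51, 52, -21).

(-51, 52, -21)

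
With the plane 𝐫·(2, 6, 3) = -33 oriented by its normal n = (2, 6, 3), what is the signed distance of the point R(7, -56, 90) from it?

n·R − (-33) = -19.
|n| = 7, so the signed distance is -19/7.

-19/7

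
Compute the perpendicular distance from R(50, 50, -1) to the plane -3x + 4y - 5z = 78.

23√2/10

d = |(-3)·50 + 4·50 + (-5)·(-1) − 78| / √(9 + 16 + 25) = |-23| / (5√2) = 23√2/10.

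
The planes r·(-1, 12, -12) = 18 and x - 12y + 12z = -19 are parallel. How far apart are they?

Divide the second equation by -1 to match normals: -x + 12y - 12z = 19.
Both planes have normal n = (-1, 12, -12), |n| = 17. Any point on the first plane is at distance |19 − 18|/|n| = 1/17 from the second.

1/17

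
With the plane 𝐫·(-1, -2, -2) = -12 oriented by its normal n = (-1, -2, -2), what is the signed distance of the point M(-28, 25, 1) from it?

n·M − (-12) = -12.
|n| = 3, so the signed distance is -12/3 = -4.

-4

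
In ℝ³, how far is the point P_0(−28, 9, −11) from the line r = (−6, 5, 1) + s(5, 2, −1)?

Direction vector d = (5, 2, −1).
AP = (−22, 4, −12), and AP × d = (20, −82, −64).
|AP × d|² = 11220 and |d|² = 30, so the distance is √(11220/30) = √374.

√374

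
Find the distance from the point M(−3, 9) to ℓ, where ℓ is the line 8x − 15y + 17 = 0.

d = |8·(-3) + (-15)·9 − (-17)| / √(64 + 225) = |-142|/17 = 142/17.

142/17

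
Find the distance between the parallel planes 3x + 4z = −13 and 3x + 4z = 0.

Both planes have normal n = (3, 0, 4), |n| = 5. Any point on the first plane is at distance |0 − (-13)|/|n| = 13/5 from the second.

13/5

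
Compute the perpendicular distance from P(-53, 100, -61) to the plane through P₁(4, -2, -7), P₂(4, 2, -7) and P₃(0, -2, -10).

9

P₁P₂ = (0, 4, 0) and P₁P₃ = (-4, 0, -3), so a normal is n = P₁P₂ × P₁P₃ = (-12, 0, 16).
n = (-12, 0, 16); n·P − (-160) = -180; |n| = 20; distance = 180/20 = 9.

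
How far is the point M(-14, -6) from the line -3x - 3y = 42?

The normal to the line is n = (-3, -3) with |n| = 3√2.
|n·M − 42| = |60 − 42| = 18, so the distance is 18/(3√2) = 3√2.

3√2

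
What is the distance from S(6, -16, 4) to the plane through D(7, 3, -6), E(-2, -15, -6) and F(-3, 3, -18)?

1/√70

DE = (-9, -18, 0) and DF = (-10, 0, -12), so a normal is n = DE × DF = (216, -108, -180).
Then n·(6, -16, 4) - 2268 = 36.
|n| = √(46656 + 11664 + 32400) = 36√70, so the distance is |36|/(36√70) = 1/√70.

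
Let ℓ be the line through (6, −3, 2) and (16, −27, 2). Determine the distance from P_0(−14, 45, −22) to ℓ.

A direction vector is d = (10, −24, 0).
AP = (−20, 48, −24); AP·d = -1352, |AP|² = 3280, |d|² = 676.
distance² = |AP|² − (AP·d)²/|d|² = 3280 − 1827904/676 = 576, so the distance is 24.

24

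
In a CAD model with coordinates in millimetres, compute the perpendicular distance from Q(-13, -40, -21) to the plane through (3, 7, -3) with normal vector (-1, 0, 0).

16

The plane has equation n·(r − (3, 7, -3)) = 0, i.e. n·r = -3.
Then n·(-13, -40, -21) - (-3) = 16.
|n| = √(1 + 0 + 0) = 1, so the distance is |16|/1 = 16.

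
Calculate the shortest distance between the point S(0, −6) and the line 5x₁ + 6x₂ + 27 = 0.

9/√61

The normal to the line is n = (5, 6) with |n| = √61.
|n·S − (-27)| = |-36 − (-27)| = 9, so the distance is 9/√61.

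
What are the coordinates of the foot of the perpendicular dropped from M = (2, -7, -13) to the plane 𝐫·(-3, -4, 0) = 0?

(116/25, -87/25, -13)

The perpendicular from M has direction n = (-3, -4, 0): r = (2, -7, -13) + μ(-3, -4, 0).
Substitute into the plane: n·(M + μn) = 0 gives 22 + 25μ = 0, so μ = -22/25.
Foot = (2, -7, -13) + (-22/25)·(-3, -4, 0) = (116/25, -87/25, -13).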